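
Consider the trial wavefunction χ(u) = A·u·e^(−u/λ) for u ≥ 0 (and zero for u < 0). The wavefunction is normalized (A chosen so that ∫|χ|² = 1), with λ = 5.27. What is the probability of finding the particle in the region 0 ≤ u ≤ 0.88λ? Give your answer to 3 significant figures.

P ≈ 0.259

P = ∫_{0}^{0.88λ} |χ(u)|² du.
Since A² = 1/(λ^3/4), this is the region integral divided by the full normalization integral.
Substituting t = u/λ, A² and the length scale cancel in the ratio: P = ∫_{0}^{0.88} t^2·e^(-2·t) dt / ∫_{0}^{∞} t^2·e^(-2·t) dt.
An antiderivative of t^2·e^(-2·t) is -(2·t^2 + 2·t + 1)·e^(-2·t)/4; evaluating from 0 to 0.88 gives 1/4 - 2693·e^(-44/25)/2500, while the full integral is 1/4.
The result is P = 0.2587.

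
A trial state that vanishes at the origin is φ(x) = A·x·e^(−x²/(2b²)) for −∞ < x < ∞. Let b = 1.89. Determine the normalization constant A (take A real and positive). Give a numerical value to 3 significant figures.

A ≈ 0.409

Normalization requires ∫|φ|² dx = 1, integrated from −∞ to ∞.
The integral (without the A² prefactor) comes out to √(π)·b^3/2.
Setting this equal to 1 gives A² = 1/(√(π)·b^3/2).
Plugging in b = 1.89 yields A = 0.4088.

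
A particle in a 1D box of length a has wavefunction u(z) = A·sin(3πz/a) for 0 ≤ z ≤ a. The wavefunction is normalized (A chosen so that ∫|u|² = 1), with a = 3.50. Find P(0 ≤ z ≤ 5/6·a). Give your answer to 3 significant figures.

P ≈ 0.833

P = ∫_{0}^{5/6·a} |u(z)|² dz.
Since A² = 1/(a/2), this is the region integral divided by the full normalization integral.
Let t = z/a; then A² and the length scale cancel, so P = ∫_{0}^{5/6} sin(3·π·t)^2 dt ÷ ∫_{0}^{1} sin(3·π·t)^2 dt.
An antiderivative of sin(3·π·t)^2 is t/2 - sin(6·π·t)/(12·π); evaluating from 0 to 5/6 gives 5/12, while the full integral is 1/2.
The result is P = 5/6.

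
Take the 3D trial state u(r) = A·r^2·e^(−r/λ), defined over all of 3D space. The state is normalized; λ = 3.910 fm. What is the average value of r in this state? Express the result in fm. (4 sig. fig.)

By definition ⟨r⟩ = ∫ r |u(r)|² 4πr² dr.
Evaluating both integrals, ⟨r⟩ = 7·λ/2.
Putting λ = 3.910 gives 13.685.

⟨r⟩ ≈ 13.69 fm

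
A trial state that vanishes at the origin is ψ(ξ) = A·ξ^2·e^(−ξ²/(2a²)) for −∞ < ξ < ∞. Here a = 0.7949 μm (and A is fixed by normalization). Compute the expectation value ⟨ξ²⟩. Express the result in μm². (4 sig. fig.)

⟨ξ^2⟩ ≈ 1.580 μm^2

By definition ⟨ξ²⟩ = ∫ ξ^2 |ψ(ξ)|² dξ.
With ∫_{−∞}^{∞} ξ^(2m) e^(−αξ²) dξ = (2m−1)!!·√π / (2^m α^(m+1/2)), since the A² factors cancel between numerator and denominator, ⟨ξ²⟩ = 5·a^2/2.
With a = 0.7949, ⟨ξ^2⟩ = 1.5797.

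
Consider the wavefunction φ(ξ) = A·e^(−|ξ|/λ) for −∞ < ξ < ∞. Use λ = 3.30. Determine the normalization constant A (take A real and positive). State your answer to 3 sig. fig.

We need A² ∫|f|² dξ = 1, taking the integral from −∞ to ∞.
The integral (without the A² prefactor) comes out to λ.
So A² = (λ)^(−1).
Substituting λ = 3.30 gives A² = 0.3030, so A = 0.5505.

A ≈ 0.550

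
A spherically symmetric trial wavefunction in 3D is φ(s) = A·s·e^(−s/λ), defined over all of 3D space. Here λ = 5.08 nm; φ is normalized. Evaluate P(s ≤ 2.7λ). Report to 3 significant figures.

P ≈ 0.627

P = ∫ |φ|² 4πs² ds over s ≤ 2.7λ.
The full normalization integral is A²·[3·π·λ^5] = 1, fixing A².
Let u = s/λ; then A², 4π and the length scale all cancel, so P = ∫_{0}^{2.7} u^4·e^(-2·u) du ÷ ∫_{0}^{∞} u^4·e^(-2·u) du.
Using ∫ u^4·e^(-2·u) du = -(u^4/2 + u^3 + 3·u^2/2 + 3·u/2 + 3/4)·e^(-2·u), the numerator is ≈ 0.47002 and the denominator is 3/4.
Taking the ratio yields P = 0.6267.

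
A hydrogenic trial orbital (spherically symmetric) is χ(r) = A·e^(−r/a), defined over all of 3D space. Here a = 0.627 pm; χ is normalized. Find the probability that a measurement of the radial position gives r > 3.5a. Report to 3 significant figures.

P ≈ 0.0296

With dV = 4πr²dr, the probability is ∫|χ|² dV over r > 3.5a.
A² is fixed by ∫₀^∞ 4πr²|χ|² dr = 1, i.e. A² = (π·a^3)^(−1).
Let u = r/a; then A², 4π and the length scale all cancel, so P = ∫_{3.5}^{∞} u^2·e^(-2·u) du ÷ ∫_{0}^{∞} u^2·e^(-2·u) du.
Using ∫ u^2·e^(-2·u) du = -(2·u^2 + 2·u + 1)·e^(-2·u)/4, the numerator is 65·e^(-7)/8 and the denominator is 1/4.
This evaluates to P = 0.02964.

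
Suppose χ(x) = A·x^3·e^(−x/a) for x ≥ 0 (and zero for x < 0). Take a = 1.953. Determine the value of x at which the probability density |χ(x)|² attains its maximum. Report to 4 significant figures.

Set d/dx [|χ(x)|²] = 0 and solve for x > 0.
Solving yields x = 3·a.
With a = 1.953, the most probable position is 5.8590.

x ≈ 5.859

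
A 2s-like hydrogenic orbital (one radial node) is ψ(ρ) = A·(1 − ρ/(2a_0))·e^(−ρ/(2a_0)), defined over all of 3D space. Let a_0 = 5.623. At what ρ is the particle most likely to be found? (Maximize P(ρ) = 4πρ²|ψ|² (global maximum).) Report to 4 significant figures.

ρ ≈ 29.44

The maximum of P(ρ) = 4πρ²|ψ|² occurs where its derivative vanishes.
This gives ρ = a_0·(√(5) + 3).
With a_0 = 5.623, the most probable radial distance is 29.442.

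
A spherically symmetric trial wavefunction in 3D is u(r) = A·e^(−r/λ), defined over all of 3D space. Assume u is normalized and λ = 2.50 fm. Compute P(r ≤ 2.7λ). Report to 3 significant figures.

Integrate the radial probability density 4πr²|u|² over r ≤ 2.7λ.
Normalization gives A² = 1/(π·λ^3).
In terms of t = r/λ (A², 4π and the length scale all cancel between numerator and denominator), P = [∫_{0}^{2.7} t^2·e^(-2·t) dt] / [∫_{0}^{∞} t^2·e^(-2·t) dt].
Using ∫ t^2·e^(-2·t) dt = -(2·t^2 + 2·t + 1)·e^(-2·t)/4, the numerator is 1/4 - 1049·e^(-27/5)/200 and the denominator is 1/4.
Taking the ratio yields P = 0.9052.

P ≈ 0.905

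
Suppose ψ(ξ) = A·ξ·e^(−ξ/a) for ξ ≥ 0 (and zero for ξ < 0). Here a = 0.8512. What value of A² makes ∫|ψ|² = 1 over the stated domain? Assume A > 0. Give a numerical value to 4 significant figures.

A^2 ≈ 6.486

The normalization condition is ∫|ψ|² dξ = 1 from 0 to ∞.
Recall ∫₀^∞ ξ^m e^(−ξ/β) dξ = m!·β^(m+1), carrying out the integral gives A² · a^3/4.
Hence A² = 1/[a^3/4].
Substituting a = 0.8512 gives A² = 6.4858, so A = 2.5467.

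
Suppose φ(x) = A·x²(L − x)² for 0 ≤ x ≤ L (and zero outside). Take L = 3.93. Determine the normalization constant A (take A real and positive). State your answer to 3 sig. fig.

A ≈ 0.0531

Require ∫ |φ|² dx = 1 over the whole domain.
Expanding the polynomial and integrating term by term, the integral (without the A² prefactor) comes out to L^9/630.
So A² = (L^9/630)^(−1).
With L = 3.93: A² = 0.002817 and A = 0.05308.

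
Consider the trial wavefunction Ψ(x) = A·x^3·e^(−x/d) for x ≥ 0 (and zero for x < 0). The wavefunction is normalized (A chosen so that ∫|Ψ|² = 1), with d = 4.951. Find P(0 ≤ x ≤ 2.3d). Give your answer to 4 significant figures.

P ≈ 0.1820

|Ψ|² is the probability density, so P = ∫_{0}^{2.3d} |Ψ|² dx.
With A² fixed by ∫|Ψ|² = 1, i.e. A² = (45·d^7/8)^(−1), substitute and integrate.
Substituting u = x/d, A² and the length scale cancel in the ratio: P = ∫_{0}^{2.3} u^6·e^(-2·u) du / ∫_{0}^{∞} u^6·e^(-2·u) du.
With ∫ u^6·e^(-2·u) du = -(4·u^6 + 12·u^5 + 30·u^4 + 60·u^3 + 90·u^2 + 90·u + 45)·e^(-2·u)/8 + C, the region integral is ≈ 1.02359 and the full one is 45/8.
Evaluating gives P = 0.18197.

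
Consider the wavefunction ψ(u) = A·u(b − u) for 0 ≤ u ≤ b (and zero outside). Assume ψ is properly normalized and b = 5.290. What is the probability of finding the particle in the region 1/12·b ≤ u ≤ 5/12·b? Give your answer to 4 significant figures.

P ≈ 0.3415

|ψ|² is the probability density, so P = ∫_{1/12·b}^{5/12·b} |ψ|² du.
With A² fixed by ∫|ψ|² = 1, i.e. A² = (b^5/30)^(−1), substitute and integrate.
In terms of t = u/b (A² and the length scale cancel between numerator and denominator), P = [∫_{1/12}^{5/12} t^2·(1 - t)^2 dt] / [∫_{0}^{1} t^2·(1 - t)^2 dt].
An antiderivative of t^2·(1 - t)^2 is t^3·(6·t^2 - 15·t + 10)/30; evaluating from 1/12 to 5/12 gives ≈ 0.0113844, while the full integral is 1/30.
Taking the ratio, P = 0.34153.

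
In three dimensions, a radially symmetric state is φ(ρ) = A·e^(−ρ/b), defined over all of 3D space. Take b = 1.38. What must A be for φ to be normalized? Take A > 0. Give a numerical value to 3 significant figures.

A ≈ 0.348

We need A² ∫|f|² 4πρ² dρ = 1, taking the integral from 0 to ∞.
The angular integral contributes 4π, leaving ∫₀^∞ ρ²|φ|² dρ.
The integral (without the A² prefactor) comes out to π·b^3.
Plugging in b = 1.38 yields A = 0.3480.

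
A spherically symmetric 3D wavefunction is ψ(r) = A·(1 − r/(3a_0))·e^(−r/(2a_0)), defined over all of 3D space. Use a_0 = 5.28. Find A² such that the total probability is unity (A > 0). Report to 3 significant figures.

A^2 ≈ 0.000811

Require ∫ |ψ|² 4πr² dr = 1 over the whole domain.
In 3D with spherical symmetry the volume element is 4πr² dr.
With ∫₀^∞ r^4 e^(−αr) dr = 4!/α^5, the integral (without the A² prefactor) comes out to 8·π·a_0^3/3.
So A² = (8·π·a_0^3/3)^(−1).
With a_0 = 5.28: A² = 0.0008109 and A = 0.02848.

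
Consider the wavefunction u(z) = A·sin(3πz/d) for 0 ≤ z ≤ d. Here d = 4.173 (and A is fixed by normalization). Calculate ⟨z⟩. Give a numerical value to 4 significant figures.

⟨z⟩ ≈ 2.087

⟨z⟩ = ∫ z |u|² dz over the full domain.
Using sin²θ = (1 − cos 2θ)/2, evaluating both integrals, ⟨z⟩ = d/2.
With d = 4.173, ⟨z⟩ = 2.0865.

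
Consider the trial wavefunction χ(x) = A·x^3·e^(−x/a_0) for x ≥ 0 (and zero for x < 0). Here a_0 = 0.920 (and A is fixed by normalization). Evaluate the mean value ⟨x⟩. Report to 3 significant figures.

By definition ⟨x⟩ = ∫ x |χ(x)|² dx.
With ∫₀^∞ x^7 e^(−αx) dx = 7!/α^8, the ratio of the moment integral to the normalization integral gives ⟨x⟩ = 7·a_0/2.
With a_0 = 0.920, ⟨x⟩ = 3.220.

⟨x⟩ ≈ 3.22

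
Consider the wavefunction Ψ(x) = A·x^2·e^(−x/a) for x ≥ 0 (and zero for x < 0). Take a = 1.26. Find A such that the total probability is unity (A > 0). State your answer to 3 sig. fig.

A ≈ 0.648

The normalization condition is ∫|Ψ|² dx = 1 from 0 to ∞.
∫|Ψ|² dx = A²·(3·a^5/4).
Setting this equal to 1 gives A² = 1/(3·a^5/4).
With a = 1.26: A² = 0.4198 and A = 0.6480.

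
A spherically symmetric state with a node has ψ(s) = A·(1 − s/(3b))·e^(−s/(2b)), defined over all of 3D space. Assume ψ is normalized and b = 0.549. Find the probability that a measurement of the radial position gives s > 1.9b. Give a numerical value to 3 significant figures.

Integrate the radial probability density 4πs²|ψ|² over s > 1.9b.
A² is fixed by ∫₀^∞ 4πs²|ψ|² ds = 1, i.e. A² = (8·π·b^3/3)^(−1).
In terms of u = s/b (A², 4π and the length scale all cancel between numerator and denominator), P = [∫_{1.9}^{∞} u^2·(1 - u/3)^2·e^(-u) du] / [∫_{0}^{∞} u^2·(1 - u/3)^2·e^(-u) du].
An antiderivative of u^2·(1 - u/3)^2·e^(-u) is (-u^4 + 2·u^3 - 3·u^2 - 6·u - 6)·e^(-u)/9; evaluating from 1.9 to ∞ gives ≈ 0.45775, while the full integral is 2/3.
This evaluates to P = 0.6866.

P ≈ 0.687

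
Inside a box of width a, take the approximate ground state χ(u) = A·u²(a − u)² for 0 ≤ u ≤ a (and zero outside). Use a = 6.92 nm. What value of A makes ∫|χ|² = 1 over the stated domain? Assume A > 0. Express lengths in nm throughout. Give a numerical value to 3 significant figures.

A ≈ 0.00416 nm^(-9/2)

Normalization requires ∫|χ|² du = 1, integrated from 0 to a.
Expanding the polynomial and integrating term by term, ∫|χ|² du = A²·(a^9/630).
Hence A² = 1/[a^9/630].
Substituting a = 6.92 gives A² = 0.00001731, so A = 0.004161.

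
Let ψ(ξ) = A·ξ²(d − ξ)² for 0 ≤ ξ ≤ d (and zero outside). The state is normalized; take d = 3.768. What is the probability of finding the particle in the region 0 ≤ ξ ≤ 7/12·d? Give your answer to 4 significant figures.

P ≈ 0.6977

|ψ|² is the probability density, so P = ∫_{0}^{7/12·d} |ψ|² dξ.
With A² fixed by ∫|ψ|² = 1, i.e. A² = (d^9/630)^(−1), substitute and integrate.
Let u = ξ/d; then A² and the length scale cancel, so P = ∫_{0}^{7/12} u^4·(1 - u)^4 du ÷ ∫_{0}^{1} u^4·(1 - u)^4 du.
Using ∫ u^4·(1 - u)^4 du = u^5·(70·u^4 - 315·u^3 + 540·u^2 - 420·u + 126)/630, the numerator is ≈ 0.00110741 and the denominator is 1/630.
This works out to P = 0.69767.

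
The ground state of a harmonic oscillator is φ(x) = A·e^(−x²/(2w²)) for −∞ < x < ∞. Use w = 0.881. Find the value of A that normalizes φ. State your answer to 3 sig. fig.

Normalization requires ∫|φ|² dx = 1, integrated from −∞ to ∞.
Carrying out the integral gives A² · √(π)·w.
Plugging in w = 0.881 yields A = 0.8002.

A ≈ 0.800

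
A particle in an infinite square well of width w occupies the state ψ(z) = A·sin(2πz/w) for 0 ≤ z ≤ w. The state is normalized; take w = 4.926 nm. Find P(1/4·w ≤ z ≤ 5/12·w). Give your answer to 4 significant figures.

P ≈ 0.2356

|ψ|² is the probability density, so P = ∫_{1/4·w}^{5/12·w} |ψ|² dz.
With A² fixed by ∫|ψ|² = 1, i.e. A² = (w/2)^(−1), substitute and integrate.
Substituting u = z/w, A² and the length scale cancel in the ratio: P = ∫_{1/4}^{5/12} sin(2·π·u)^2 du / ∫_{0}^{1} sin(2·π·u)^2 du.
An antiderivative of sin(2·π·u)^2 is u/2 - sin(4·π·u)/(8·π); evaluating from 1/4 to 5/12 gives √(3)/(16·π) + 1/12, while the full integral is 1/2.
This works out to P = (√(3)/8 + π/6)/π.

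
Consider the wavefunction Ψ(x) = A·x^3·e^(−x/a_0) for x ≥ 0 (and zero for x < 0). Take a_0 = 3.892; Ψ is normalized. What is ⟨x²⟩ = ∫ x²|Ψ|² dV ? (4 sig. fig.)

⟨x^2⟩ ≈ 212.1

The expectation value is the |Ψ|²-weighted average of x^2: ∫ x^2|Ψ|² dx.
The ratio of the moment integral to the normalization integral gives ⟨x²⟩ = 14·a_0^2.
With a_0 = 3.892, ⟨x^2⟩ = 212.07.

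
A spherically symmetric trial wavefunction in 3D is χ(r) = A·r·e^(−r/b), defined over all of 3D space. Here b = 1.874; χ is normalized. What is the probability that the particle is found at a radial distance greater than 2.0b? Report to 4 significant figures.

Integrate the radial probability density 4πr²|χ|² over r > 2.0b.
A² is fixed by ∫₀^∞ 4πr²|χ|² dr = 1, i.e. A² = (3·π·b^5)^(−1).
Let u = r/b; then A², 4π and the length scale all cancel, so P = ∫_{2.0}^{∞} u^4·e^(-2·u) du ÷ ∫_{0}^{∞} u^4·e^(-2·u) du.
With ∫ u^4·e^(-2·u) du = -(u^4/2 + u^3 + 3·u^2/2 + 3·u/2 + 3/4)·e^(-2·u) + C, the region integral is 103·e^(-4)/4 and the full one is 3/4.
Taking the ratio yields P = 0.62884.

P ≈ 0.6288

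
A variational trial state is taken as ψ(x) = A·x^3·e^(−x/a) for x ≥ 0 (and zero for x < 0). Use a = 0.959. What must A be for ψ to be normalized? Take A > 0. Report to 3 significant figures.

A ≈ 0.488

Require ∫ |ψ|² dx = 1 over the whole domain.
The integral (without the A² prefactor) comes out to 45·a^7/8.
Plugging in a = 0.959 yields A = 0.4882.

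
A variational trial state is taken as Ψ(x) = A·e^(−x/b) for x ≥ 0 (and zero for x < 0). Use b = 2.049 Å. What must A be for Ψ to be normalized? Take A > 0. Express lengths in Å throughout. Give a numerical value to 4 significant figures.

We need A² ∫|f|² dx = 1, taking the integral from 0 to ∞.
∫|Ψ|² dx = A²·(b/2).
Hence A² = 1/[b/2].
Plugging in b = 2.049 yields A = 0.98797.

A ≈ 0.9880 Å^(-1/2)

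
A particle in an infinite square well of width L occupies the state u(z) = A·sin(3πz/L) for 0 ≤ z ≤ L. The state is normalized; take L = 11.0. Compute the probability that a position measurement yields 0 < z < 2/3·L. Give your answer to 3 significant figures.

P ≈ 0.667

P = ∫_{0}^{2/3·L} |u(z)|² dz.
With A² fixed by ∫|u|² = 1, i.e. A² = (L/2)^(−1), substitute and integrate.
Substituting t = z/L, A² and the length scale cancel in the ratio: P = ∫_{0}^{2/3} sin(3·π·t)^2 dt / ∫_{0}^{1} sin(3·π·t)^2 dt.
With ∫ sin(3·π·t)^2 dt = t/2 - sin(6·π·t)/(12·π) + C, the region integral is 1/3 and the full one is 1/2.
Evaluating gives P = 2/3.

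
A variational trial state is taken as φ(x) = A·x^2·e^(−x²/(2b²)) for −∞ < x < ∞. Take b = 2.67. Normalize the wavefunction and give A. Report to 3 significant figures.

Normalization requires ∫|φ|² dx = 1, integrated from −∞ to ∞.
The integral (without the A² prefactor) comes out to 3·√(π)·b^5/4.
So A² = (3·√(π)·b^5/4)^(−1).
Plugging in b = 2.67 yields A = 0.07446.

A ≈ 0.0745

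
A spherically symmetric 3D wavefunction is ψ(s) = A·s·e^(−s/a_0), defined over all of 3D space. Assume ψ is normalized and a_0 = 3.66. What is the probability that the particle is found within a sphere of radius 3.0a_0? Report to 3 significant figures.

Integrate the radial probability density 4πs²|ψ|² over s ≤ 3.0a_0.
Normalization gives A² = 1/(3·π·a_0^5).
Substituting u = s/a_0, A², 4π and the length scale all cancel in the ratio: P = ∫_{0}^{3.0} u^4·e^(-2·u) du / ∫_{0}^{∞} u^4·e^(-2·u) du.
Using ∫ u^4·e^(-2·u) du = -(u^4/2 + u^3 + 3·u^2/2 + 3·u/2 + 3/4)·e^(-2·u), the numerator is 3/4 - 345·e^(-6)/4 and the denominator is 3/4.
Taking the ratio yields P = 0.7149.

P ≈ 0.715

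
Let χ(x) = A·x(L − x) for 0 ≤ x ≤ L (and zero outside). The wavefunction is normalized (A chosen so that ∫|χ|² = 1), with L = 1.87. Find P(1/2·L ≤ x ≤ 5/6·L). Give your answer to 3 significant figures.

The probability is P = ∫ |χ|² dx over [1/2·L, 5/6·L].
The normalization integral ∫|χ|²dx over the whole domain equals L^5/30·A², and A² cancels in the ratio.
Substituting u = x/L, A² and the length scale cancel in the ratio: P = ∫_{1/2}^{5/6} u^2·(1 - u)^2 du / ∫_{0}^{1} u^2·(1 - u)^2 du.
With ∫ u^2·(1 - u)^2 du = u^3·(6·u^2 - 15·u + 10)/30 + C, the region integral is ≈ 0.015484 and the full one is 1/30.
Taking the ratio, P = 301/648.

P ≈ 0.465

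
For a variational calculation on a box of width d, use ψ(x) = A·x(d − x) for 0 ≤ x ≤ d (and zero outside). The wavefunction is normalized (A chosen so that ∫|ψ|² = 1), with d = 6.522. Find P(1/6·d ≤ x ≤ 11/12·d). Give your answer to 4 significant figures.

P ≈ 0.9594

The probability is P = ∫ |ψ|² dx over [1/6·d, 11/12·d].
Since A² = 1/(d^5/30), this is the region integral divided by the full normalization integral.
In terms of u = x/d (A² and the length scale cancel between numerator and denominator), P = [∫_{1/6}^{11/12} u^2·(1 - u)^2 du] / [∫_{0}^{1} u^2·(1 - u)^2 du].
With ∫ u^2·(1 - u)^2 du = u^3·(6·u^2 - 15·u + 10)/30 + C, the region integral is ≈ 0.0319806 and the full one is 1/30.
Taking the ratio, P = 4421/4608.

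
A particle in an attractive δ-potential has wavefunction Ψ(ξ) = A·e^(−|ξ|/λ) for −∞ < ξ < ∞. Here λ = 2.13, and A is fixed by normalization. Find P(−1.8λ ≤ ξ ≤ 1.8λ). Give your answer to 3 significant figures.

P ≈ 0.973

P = ∫_{−1.8λ}^{1.8λ} |Ψ(ξ)|² dξ.
With A² fixed by ∫|Ψ|² = 1, i.e. A² = (λ)^(−1), substitute and integrate.
By symmetry take twice the ξ ≥ 0 contribution in numerator and denominator; the 2's cancel. In terms of u = ξ/λ (A² and the length scale cancel between numerator and denominator), P = [∫_{0}^{1.8} e^(-2·u) du] / [∫_{0}^{∞} e^(-2·u) du].
With ∫ e^(-2·u) du = -e^(-2·u)/2 + C, the region integral is 1/2 - e^(-18/5)/2 and the full one is 1/2.
Taking the ratio, P = 0.9727.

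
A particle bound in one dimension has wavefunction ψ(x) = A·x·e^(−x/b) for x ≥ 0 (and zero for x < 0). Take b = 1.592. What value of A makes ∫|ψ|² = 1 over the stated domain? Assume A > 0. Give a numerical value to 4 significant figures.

We need A² ∫|f|² dx = 1, taking the integral from 0 to ∞.
The integral (without the A² prefactor) comes out to b^3/4.
Hence A² = 1/[b^3/4].
Plugging in b = 1.592 yields A = 0.99567.

A ≈ 0.9957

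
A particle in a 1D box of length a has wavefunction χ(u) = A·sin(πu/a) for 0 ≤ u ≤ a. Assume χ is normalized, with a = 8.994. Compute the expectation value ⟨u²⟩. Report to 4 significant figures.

⟨u^2⟩ ≈ 22.87

The expectation value is the |χ|²-weighted average of u^2: ∫ u^2|χ|² du.
Using sin²θ = (1 − cos 2θ)/2, since the A² factors cancel between numerator and denominator, ⟨u²⟩ = -a^2/(2·π^2) + a^2/3.
With a = 8.994, ⟨u^2⟩ = 22.866.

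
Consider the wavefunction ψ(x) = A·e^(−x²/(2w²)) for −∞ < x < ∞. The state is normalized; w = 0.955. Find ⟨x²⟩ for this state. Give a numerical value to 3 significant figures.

⟨x^2⟩ ≈ 0.456

By definition ⟨x²⟩ = ∫ x^2 |ψ(x)|² dx.
The ratio of the moment integral to the normalization integral gives ⟨x²⟩ = w^2/2.
Putting w = 0.955 gives 0.4560.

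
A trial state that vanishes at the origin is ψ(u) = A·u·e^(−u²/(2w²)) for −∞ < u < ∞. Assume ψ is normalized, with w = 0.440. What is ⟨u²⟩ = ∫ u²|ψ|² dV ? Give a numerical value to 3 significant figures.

The expectation value is the |ψ|²-weighted average of u^2: ∫ u^2|ψ|² du.
Since the A² factors cancel between numerator and denominator, ⟨u²⟩ = 3·w^2/2.
Putting w = 0.440 gives 0.2904.

⟨u^2⟩ ≈ 0.290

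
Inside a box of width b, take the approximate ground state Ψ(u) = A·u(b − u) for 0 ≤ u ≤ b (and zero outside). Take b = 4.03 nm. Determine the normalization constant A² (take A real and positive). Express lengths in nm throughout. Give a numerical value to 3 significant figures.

Require ∫ |Ψ|² du = 1 over the whole domain.
Expanding the polynomial and integrating term by term, the integral (without the A² prefactor) comes out to b^5/30.
So A² = (b^5/30)^(−1).
Plugging in b = 4.03 yields A = 0.1680.

A^2 ≈ 0.0282 nm^(-5)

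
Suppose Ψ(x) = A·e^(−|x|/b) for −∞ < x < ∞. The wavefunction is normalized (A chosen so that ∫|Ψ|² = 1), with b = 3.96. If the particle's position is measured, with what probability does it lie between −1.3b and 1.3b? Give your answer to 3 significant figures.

P = ∫_{−1.3b}^{1.3b} |Ψ(x)|² dx.
The normalization integral ∫|Ψ|²dx over the whole domain equals b·A², and A² cancels in the ratio.
By symmetry take twice the x ≥ 0 contribution in numerator and denominator; the 2's cancel. Substituting u = x/b, A² and the length scale cancel in the ratio: P = ∫_{0}^{1.3} e^(-2·u) du / ∫_{0}^{∞} e^(-2·u) du.
With ∫ e^(-2·u) du = -e^(-2·u)/2 + C, the region integral is 1/2 - e^(-13/5)/2 and the full one is 1/2.
Evaluating gives P = 0.9257.

P ≈ 0.926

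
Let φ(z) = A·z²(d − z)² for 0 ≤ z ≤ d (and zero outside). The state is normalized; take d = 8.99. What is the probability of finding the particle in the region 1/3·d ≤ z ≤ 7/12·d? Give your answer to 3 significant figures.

The probability is P = ∫ |φ|² dz over [1/3·d, 7/12·d].
Since A² = 1/(d^9/630), this is the region integral divided by the full normalization integral.
In terms of u = z/d (A² and the length scale cancel between numerator and denominator), P = [∫_{1/3}^{7/12} u^4·(1 - u)^4 du] / [∫_{0}^{1} u^4·(1 - u)^4 du].
Using ∫ u^4·(1 - u)^4 du = u^5·(70·u^4 - 315·u^3 + 540·u^2 - 420·u + 126)/630, the numerator is ≈ 0.00087750 and the denominator is 1/630.
The result is P = 0.5528.

P ≈ 0.553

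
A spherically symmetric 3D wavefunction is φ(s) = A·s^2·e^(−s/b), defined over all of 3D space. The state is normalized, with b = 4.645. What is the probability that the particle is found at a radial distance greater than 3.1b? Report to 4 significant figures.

P ≈ 0.5742

P = ∫ |φ|² 4πs² ds over s > 3.1b.
Normalization gives A² = 1/(45·π·b^7/2).
Let u = s/b; then A², 4π and the length scale all cancel, so P = ∫_{3.1}^{∞} u^6·e^(-2·u) du ÷ ∫_{0}^{∞} u^6·e^(-2·u) du.
With ∫ u^6·e^(-2·u) du = -(4·u^6 + 12·u^5 + 30·u^4 + 60·u^3 + 90·u^2 + 90·u + 45)·e^(-2·u)/8 + C, the region integral is ≈ 3.22995 and the full one is 45/8.
This evaluates to P = 0.57421.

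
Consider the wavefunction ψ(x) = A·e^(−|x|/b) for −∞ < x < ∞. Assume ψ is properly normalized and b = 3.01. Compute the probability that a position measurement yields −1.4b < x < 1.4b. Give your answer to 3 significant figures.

P ≈ 0.939

P = ∫_{−1.4b}^{1.4b} |ψ(x)|² dx.
Since A² = 1/(b), this is the region integral divided by the full normalization integral.
By symmetry take twice the x ≥ 0 contribution in numerator and denominator; the 2's cancel. Let u = x/b; then A² and the length scale cancel, so P = ∫_{0}^{1.4} e^(-2·u) du ÷ ∫_{0}^{∞} e^(-2·u) du.
With ∫ e^(-2·u) du = -e^(-2·u)/2 + C, the region integral is 1/2 - e^(-14/5)/2 and the full one is 1/2.
Evaluating gives P = 0.9392.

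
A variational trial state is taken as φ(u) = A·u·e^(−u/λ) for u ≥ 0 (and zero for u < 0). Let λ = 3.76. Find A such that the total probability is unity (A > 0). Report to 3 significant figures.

Require ∫ |φ|² du = 1 over the whole domain.
Using ∫₀^∞ uⁿ e^(−αu) du = n!/αⁿ⁺¹, with φ = A·u·e^(−u/λ), the integral evaluates to A²·[λ^3/4].
Substituting λ = 3.76 gives A² = 0.07525, so A = 0.2743.

A ≈ 0.274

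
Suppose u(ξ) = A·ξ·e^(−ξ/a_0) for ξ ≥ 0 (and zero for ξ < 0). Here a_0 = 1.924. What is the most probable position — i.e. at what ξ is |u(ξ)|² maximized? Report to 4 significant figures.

Differentiate |u(ξ)|² with respect to ξ and set to zero.
This gives ξ = a_0.
With a_0 = 1.924, the most probable position is 1.9240.

ξ ≈ 1.924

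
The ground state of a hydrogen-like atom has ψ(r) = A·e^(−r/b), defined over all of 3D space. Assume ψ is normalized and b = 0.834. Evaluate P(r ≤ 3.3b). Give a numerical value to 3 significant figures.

P ≈ 0.960

P = ∫ |ψ|² 4πr² dr over r ≤ 3.3b.
The full normalization integral is A²·[π·b^3] = 1, fixing A².
In terms of u = r/b (A², 4π and the length scale all cancel between numerator and denominator), P = [∫_{0}^{3.3} u^2·e^(-2·u) du] / [∫_{0}^{∞} u^2·e^(-2·u) du].
With ∫ u^2·e^(-2·u) du = -(2·u^2 + 2·u + 1)·e^(-2·u)/4 + C, the region integral is 1/4 - 1469·e^(-33/5)/200 and the full one is 1/4.
Taking the ratio yields P = 0.9600.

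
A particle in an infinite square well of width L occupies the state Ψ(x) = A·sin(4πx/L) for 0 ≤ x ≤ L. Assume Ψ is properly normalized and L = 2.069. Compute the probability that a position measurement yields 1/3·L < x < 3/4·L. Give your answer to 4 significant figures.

P = ∫_{1/3·L}^{3/4·L} |Ψ(x)|² dx.
The normalization integral ∫|Ψ|²dx over the whole domain equals L/2·A², and A² cancels in the ratio.
Let u = x/L; then A² and the length scale cancel, so P = ∫_{1/3}^{3/4} sin(4·π·u)^2 du ÷ ∫_{0}^{1} sin(4·π·u)^2 du.
Using ∫ sin(4·π·u)^2 du = u/2 - sin(4·π·u)·cos(4·π·u)/(8·π), the numerator is √(3)/(32·π) + 5/24 and the denominator is 1/2.
Taking the ratio, P = √(3)/(16·π) + 5/12.

P ≈ 0.4511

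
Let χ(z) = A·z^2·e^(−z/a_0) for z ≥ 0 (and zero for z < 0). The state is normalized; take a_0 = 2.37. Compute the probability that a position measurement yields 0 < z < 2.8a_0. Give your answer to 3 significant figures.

P = ∫_{0}^{2.8a_0} |χ(z)|² dz.
The normalization integral ∫|χ|²dz over the whole domain equals 3·a_0^5/4·A², and A² cancels in the ratio.
Let u = z/a_0; then A² and the length scale cancel, so P = ∫_{0}^{2.8} u^4·e^(-2·u) du ÷ ∫_{0}^{∞} u^4·e^(-2·u) du.
With ∫ u^4·e^(-2·u) du = -(u^4/2 + u^3 + 3·u^2/2 + 3·u/2 + 3/4)·e^(-2·u) + C, the region integral is ≈ 0.49339 and the full one is 3/4.
Taking the ratio, P = 0.6578.

P ≈ 0.658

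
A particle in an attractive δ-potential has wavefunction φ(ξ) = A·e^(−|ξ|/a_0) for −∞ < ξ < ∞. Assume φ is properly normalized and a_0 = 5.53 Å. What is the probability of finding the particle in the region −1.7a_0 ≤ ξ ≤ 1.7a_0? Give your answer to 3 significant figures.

P ≈ 0.967

|φ|² is the probability density, so P = ∫_{−1.7a_0}^{1.7a_0} |φ|² dξ.
With A² fixed by ∫|φ|² = 1, i.e. A² = (a_0)^(−1), substitute and integrate.
Both integrals are even about ξ = 0, so only the ξ ≥ 0 halves are needed (the factors of 2 cancel). Let u = ξ/a_0; then A² and the length scale cancel, so P = ∫_{0}^{1.7} e^(-2·u) du ÷ ∫_{0}^{∞} e^(-2·u) du.
Using ∫ e^(-2·u) du = -e^(-2·u)/2, the numerator is 1/2 - e^(-17/5)/2 and the denominator is 1/2.
This works out to P = 0.9666.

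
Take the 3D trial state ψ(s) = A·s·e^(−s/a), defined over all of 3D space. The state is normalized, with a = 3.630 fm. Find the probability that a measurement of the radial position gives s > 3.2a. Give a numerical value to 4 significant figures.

Integrate the radial probability density 4πs²|ψ|² over s > 3.2a.
A² is fixed by ∫₀^∞ 4πs²|ψ|² ds = 1, i.e. A² = (3·π·a^5)^(−1).
Substituting u = s/a, A², 4π and the length scale all cancel in the ratio: P = ∫_{3.2}^{∞} u^4·e^(-2·u) du / ∫_{0}^{∞} u^4·e^(-2·u) du.
Using ∫ u^4·e^(-2·u) du = -(u^4/2 + u^3 + 3·u^2/2 + 3·u/2 + 3/4)·e^(-2·u), the numerator is ≈ 0.176303 and the denominator is 3/4.
The region integral divided by the full integral gives P = 0.23507.

P ≈ 0.2351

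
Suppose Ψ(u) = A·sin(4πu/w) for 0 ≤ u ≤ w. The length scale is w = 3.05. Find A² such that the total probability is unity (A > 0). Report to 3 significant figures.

Require ∫ |Ψ|² du = 1 over the whole domain.
With Ψ = A·sin(4πu/w), the integral evaluates to A²·[w/2].
With w = 3.05: A² = 0.6557 and A = 0.8098.

A^2 ≈ 0.656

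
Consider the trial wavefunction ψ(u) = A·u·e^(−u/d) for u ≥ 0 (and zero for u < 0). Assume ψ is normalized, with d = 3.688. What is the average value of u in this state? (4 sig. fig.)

The expectation value is the |ψ|²-weighted average of u: ∫ u|ψ|² du.
Recall ∫₀^∞ u^m e^(−u/β) du = m!·β^(m+1), evaluating both integrals, ⟨u⟩ = 3·d/2.
Putting d = 3.688 gives 5.5320.

⟨u⟩ ≈ 5.532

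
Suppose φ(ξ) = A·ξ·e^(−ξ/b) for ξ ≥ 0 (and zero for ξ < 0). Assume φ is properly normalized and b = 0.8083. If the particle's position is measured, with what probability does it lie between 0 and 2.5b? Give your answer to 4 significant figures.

|φ|² is the probability density, so P = ∫_{0}^{2.5b} |φ|² dξ.
Since A² = 1/(b^3/4), this is the region integral divided by the full normalization integral.
Substituting u = ξ/b, A² and the length scale cancel in the ratio: P = ∫_{0}^{2.5} u^2·e^(-2·u) du / ∫_{0}^{∞} u^2·e^(-2·u) du.
An antiderivative of u^2·e^(-2·u) is -(2·u^2 + 2·u + 1)·e^(-2·u)/4; evaluating from 0 to 2.5 gives 1/4 - 37·e^(-5)/8, while the full integral is 1/4.
This works out to P = 0.87535.

P ≈ 0.8753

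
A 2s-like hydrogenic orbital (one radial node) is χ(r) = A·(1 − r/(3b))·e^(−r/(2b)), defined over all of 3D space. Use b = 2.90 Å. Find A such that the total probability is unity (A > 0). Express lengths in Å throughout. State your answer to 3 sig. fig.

A ≈ 0.0700 Å^(-3/2)

The normalization condition is ∫|χ|² 4πr² dr = 1 from 0 to ∞.
(Spherical symmetry: dV = 4πr² dr.)
Carrying out the integral gives A² · 8·π·b^3/3.
Hence A² = 1/[8·π·b^3/3].
With b = 2.90: A² = 0.004894 and A = 0.06996.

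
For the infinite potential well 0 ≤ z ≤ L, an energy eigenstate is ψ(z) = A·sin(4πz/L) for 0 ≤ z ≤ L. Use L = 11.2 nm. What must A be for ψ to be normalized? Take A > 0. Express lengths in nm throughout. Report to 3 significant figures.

A ≈ 0.423 nm^(-1/2)

We need A² ∫|f|² dz = 1, taking the integral from 0 to L.
Using sin²θ = (1 − cos 2θ)/2, carrying out the integral gives A² · L/2.
Hence A² = 1/[L/2].
With L = 11.2: A² = 0.1786 and A = 0.4226.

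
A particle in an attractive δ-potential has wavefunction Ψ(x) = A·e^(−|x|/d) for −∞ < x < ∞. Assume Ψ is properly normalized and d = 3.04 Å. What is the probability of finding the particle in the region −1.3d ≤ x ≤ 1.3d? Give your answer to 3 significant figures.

|Ψ|² is the probability density, so P = ∫_{−1.3d}^{1.3d} |Ψ|² dx.
Since A² = 1/(d), this is the region integral divided by the full normalization integral.
Both integrals are even about x = 0, so only the x ≥ 0 halves are needed (the factors of 2 cancel). In terms of u = x/d (A² and the length scale cancel between numerator and denominator), P = [∫_{0}^{1.3} e^(-2·u) du] / [∫_{0}^{∞} e^(-2·u) du].
An antiderivative of e^(-2·u) is -e^(-2·u)/2; evaluating from 0 to 1.3 gives 1/2 - e^(-13/5)/2, while the full integral is 1/2.
Taking the ratio, P = 0.9257.

P ≈ 0.926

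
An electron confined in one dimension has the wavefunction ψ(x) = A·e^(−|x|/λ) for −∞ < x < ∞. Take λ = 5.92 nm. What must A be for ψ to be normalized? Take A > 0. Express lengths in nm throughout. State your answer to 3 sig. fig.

The normalization condition is ∫|ψ|² dx = 1 from −∞ to ∞.
∫|ψ|² dx = A²·(λ).
Setting this equal to 1 gives A² = 1/(λ).
Plugging in λ = 5.92 yields A = 0.4110.

A ≈ 0.411 nm^(-1/2)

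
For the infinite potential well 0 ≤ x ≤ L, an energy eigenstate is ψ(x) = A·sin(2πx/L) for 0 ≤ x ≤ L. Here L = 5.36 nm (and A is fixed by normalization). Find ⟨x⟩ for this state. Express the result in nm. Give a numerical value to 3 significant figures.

⟨x⟩ ≈ 2.68 nm

The expectation value is the |ψ|²-weighted average of x: ∫ x|ψ|² dx.
With ∫₀^L sin²(nπx/L) dx = L/2, evaluating both integrals, ⟨x⟩ = L/2.
Putting L = 5.36 gives 2.680.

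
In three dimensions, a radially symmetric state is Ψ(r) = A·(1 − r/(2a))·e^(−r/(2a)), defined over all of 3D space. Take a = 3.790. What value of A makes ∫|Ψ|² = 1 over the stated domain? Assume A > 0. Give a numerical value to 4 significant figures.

We need A² ∫|f|² 4πr² dr = 1, taking the integral from 0 to ∞.
The angular integral contributes 4π, leaving ∫₀^∞ r²|Ψ|² dr.
Using ∫₀^∞ rⁿ e^(−αr) dr = n!/αⁿ⁺¹, the integral (without the A² prefactor) comes out to 8·π·a^3.
Setting this equal to 1 gives A² = 1/(8·π·a^3).
Plugging in a = 3.790 yields A = 0.027035.

A ≈ 0.02703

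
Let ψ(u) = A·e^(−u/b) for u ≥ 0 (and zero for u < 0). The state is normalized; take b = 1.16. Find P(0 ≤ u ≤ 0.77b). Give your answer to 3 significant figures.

The probability is P = ∫ |ψ|² du over [0, 0.77b].
The normalization integral ∫|ψ|²du over the whole domain equals b/2·A², and A² cancels in the ratio.
In terms of t = u/b (A² and the length scale cancel between numerator and denominator), P = [∫_{0}^{0.77} e^(-2·t) dt] / [∫_{0}^{∞} e^(-2·t) dt].
With ∫ e^(-2·t) dt = -e^(-2·t)/2 + C, the region integral is 1/2 - e^(-77/50)/2 and the full one is 1/2.
Taking the ratio, P = 0.7856.

P ≈ 0.786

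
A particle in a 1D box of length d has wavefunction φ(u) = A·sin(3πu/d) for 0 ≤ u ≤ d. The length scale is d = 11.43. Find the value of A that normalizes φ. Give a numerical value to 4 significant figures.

Require ∫ |φ|² du = 1 over the whole domain.
With ∫₀^d sin²(nπu/d) du = d/2, with φ = A·sin(3πu/d), the integral evaluates to A²·[d/2].
So A² = (d/2)^(−1).
Substituting d = 11.43 gives A² = 0.17498, so A = 0.41830.

A ≈ 0.4183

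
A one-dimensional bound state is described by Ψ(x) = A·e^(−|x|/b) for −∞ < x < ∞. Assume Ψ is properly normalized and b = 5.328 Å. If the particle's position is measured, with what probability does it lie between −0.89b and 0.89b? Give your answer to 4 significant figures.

P ≈ 0.8314

|Ψ|² is the probability density, so P = ∫_{−0.89b}^{0.89b} |Ψ|² dx.
The normalization integral ∫|Ψ|²dx over the whole domain equals b·A², and A² cancels in the ratio.
By symmetry take twice the x ≥ 0 contribution in numerator and denominator; the 2's cancel. In terms of u = x/b (A² and the length scale cancel between numerator and denominator), P = [∫_{0}^{0.89} e^(-2·u) du] / [∫_{0}^{∞} e^(-2·u) du].
An antiderivative of e^(-2·u) is -e^(-2·u)/2; evaluating from 0 to 0.89 gives 1/2 - e^(-89/50)/2, while the full integral is 1/2.
Taking the ratio, P = 0.83136.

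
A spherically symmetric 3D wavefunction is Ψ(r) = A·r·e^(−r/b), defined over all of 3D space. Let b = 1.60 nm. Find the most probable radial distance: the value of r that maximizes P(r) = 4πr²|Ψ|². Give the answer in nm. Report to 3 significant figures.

r ≈ 3.20 nm

Set d/dr [P(r) = 4πr²|Ψ|²] = 0 and solve for r > 0.
This gives r = 2·b.
With b = 1.60, the most probable radial distance is 3.200 nm.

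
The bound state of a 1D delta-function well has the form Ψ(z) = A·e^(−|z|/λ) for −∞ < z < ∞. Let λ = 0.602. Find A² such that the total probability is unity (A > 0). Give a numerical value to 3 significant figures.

We need A² ∫|f|² dz = 1, taking the integral from −∞ to ∞.
With ∫₀^∞ z^0 e^(−αz) dz = 0!/α^1, the integral (without the A² prefactor) comes out to λ.
With λ = 0.602: A² = 1.661 and A = 1.289.

A^2 ≈ 1.66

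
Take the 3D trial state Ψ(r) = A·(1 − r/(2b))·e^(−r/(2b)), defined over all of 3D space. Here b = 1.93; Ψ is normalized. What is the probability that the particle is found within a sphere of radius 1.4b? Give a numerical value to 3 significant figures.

P ≈ 0.0481

With dV = 4πr²dr, the probability is ∫|Ψ|² dV over r ≤ 1.4b.
Normalization gives A² = 1/(8·π·b^3).
Substituting u = r/b, A², 4π and the length scale all cancel in the ratio: P = ∫_{0}^{1.4} u^2·(1 - u/2)^2·e^(-u) du / ∫_{0}^{∞} u^2·(1 - u/2)^2·e^(-u) du.
An antiderivative of u^2·(1 - u/2)^2·e^(-u) is -(u^4/4 + u^2 + 2·u + 2)·e^(-u); evaluating from 0 to 1.4 gives ≈ 0.096173, while the full integral is 2.
This evaluates to P = 0.04809.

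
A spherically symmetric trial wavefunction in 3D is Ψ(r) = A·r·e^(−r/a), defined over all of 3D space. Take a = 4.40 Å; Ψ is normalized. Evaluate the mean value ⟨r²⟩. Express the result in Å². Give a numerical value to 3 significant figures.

By definition ⟨r²⟩ = ∫ r^2 |Ψ(r)|² 4πr² dr.
Recall ∫₀^∞ r^m e^(−r/β) dr = m!·β^(m+1), the ratio of the moment integral to the normalization integral gives ⟨r²⟩ = 15·a^2/2.
Putting a = 4.40 gives 145.2.

⟨r^2⟩ ≈ 145 Å^2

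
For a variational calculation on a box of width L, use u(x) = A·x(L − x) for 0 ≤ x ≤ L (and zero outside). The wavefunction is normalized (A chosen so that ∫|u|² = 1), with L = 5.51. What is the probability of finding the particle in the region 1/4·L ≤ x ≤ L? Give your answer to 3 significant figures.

|u|² is the probability density, so P = ∫_{1/4·L}^{L} |u|² dx.
Since A² = 1/(L^5/30), this is the region integral divided by the full normalization integral.
Let t = x/L; then A² and the length scale cancel, so P = ∫_{1/4}^{1} t^2·(1 - t)^2 dt ÷ ∫_{0}^{1} t^2·(1 - t)^2 dt.
With ∫ t^2·(1 - t)^2 dt = t^3·(6·t^2 - 15·t + 10)/30 + C, the region integral is 153/5120 and the full one is 1/30.
Taking the ratio, P = 459/512.

P ≈ 0.896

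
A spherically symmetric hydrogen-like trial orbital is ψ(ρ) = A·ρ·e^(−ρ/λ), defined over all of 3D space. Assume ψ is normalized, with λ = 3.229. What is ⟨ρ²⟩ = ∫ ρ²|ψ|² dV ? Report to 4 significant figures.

The expectation value is the |ψ|²-weighted average of ρ^2: ∫ ρ^2|ψ|² 4πρ² dρ.
Recall ∫₀^∞ ρ^m e^(−ρ/β) dρ = m!·β^(m+1), since the A² factors cancel between numerator and denominator, ⟨ρ²⟩ = 15·λ^2/2.
With λ = 3.229, ⟨ρ^2⟩ = 78.198.

⟨ρ^2⟩ ≈ 78.20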